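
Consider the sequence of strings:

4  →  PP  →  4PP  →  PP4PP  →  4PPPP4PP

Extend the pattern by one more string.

PP4PP4PPPP4PP

From term 3 onward, concatenate the second-to-last term with the last: 4·PP = 4PP, PP·4PP = PP4PP, …
So term 6 is PP4PP·4PPPP4PP.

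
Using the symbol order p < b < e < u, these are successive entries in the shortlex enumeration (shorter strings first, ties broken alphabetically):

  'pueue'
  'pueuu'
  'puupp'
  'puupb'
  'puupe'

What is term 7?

Continuing the enumeration 2 steps past puupe: puupe → puupu → (answer).

puubp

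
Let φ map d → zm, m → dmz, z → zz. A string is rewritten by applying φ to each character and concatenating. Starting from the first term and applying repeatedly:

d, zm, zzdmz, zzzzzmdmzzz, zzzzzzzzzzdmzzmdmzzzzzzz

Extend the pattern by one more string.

φ(zzzzzzzzzzdmzzmdmzzzzzzz) expands symbol-by-symbol to zz zz zz zz zz zz zz zz zz zz zm dmz zz zz dmz zm dmz zz zz zz zz zz zz zz; joining the 24 pieces gives the next term.

zzzzzzzzzzzzzzzzzzzzzmdmzzzzzdmzzmdmzzzzzzzzzzzzzzz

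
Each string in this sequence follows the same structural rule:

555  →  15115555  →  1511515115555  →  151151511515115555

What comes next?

Each term is the previous one with 15115 prepended.
One more step from 151151511515115555 gives the answer.

15115151151511515115555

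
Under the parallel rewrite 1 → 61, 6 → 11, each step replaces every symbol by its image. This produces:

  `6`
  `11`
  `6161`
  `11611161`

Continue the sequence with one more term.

Apply φ to 11611161 symbol by symbol: 1→61, 1→61, 6→11, 1→61, 1→61, 1→61, 6→11, 1→61; joined: 61 61 11 61 61 61 11 61.

6161116161611161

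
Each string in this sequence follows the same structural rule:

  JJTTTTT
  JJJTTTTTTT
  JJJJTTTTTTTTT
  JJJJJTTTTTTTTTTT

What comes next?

Each string has the form J^{n} T^{2n+1}, where the shown terms are n = 2, 3, 4, 5.
For the next term, n = 6, so the run lengths are 6, 13.

JJJJJJTTTTTTTTTTTTT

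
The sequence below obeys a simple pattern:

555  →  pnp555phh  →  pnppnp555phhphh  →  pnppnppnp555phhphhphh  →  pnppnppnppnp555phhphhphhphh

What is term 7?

pnppnppnppnppnppnp555phhphhphhphhphhphh

s(k+1) = pnp·s(k)·phh, so each term gains pnp as a prefix and phh as a suffix.
From pnppnppnppnp555phhphhphhphh, 2 further steps: pnppnppnppnp555phhphhphhphh → pnppnppnppnppnp555phhphhphhphhphh → (answer).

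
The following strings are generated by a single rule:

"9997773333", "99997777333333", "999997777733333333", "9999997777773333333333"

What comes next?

Reading off run lengths: 9 runs 3, 4, 5, 6; 7 runs 3, 4, 5, 6; 3 runs 4, 6, 8, 10 — each is linear in n, where the shown terms are n = 2, 3, 4, 5.
At n = 6 the blocks have lengths 7, 7, 12.

99999997777777333333333333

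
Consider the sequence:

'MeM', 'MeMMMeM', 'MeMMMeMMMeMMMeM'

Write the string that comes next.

s(k+1) = s(k)·M·s(k) — each term doubles the last with 'M' between the halves.
Doubling MeMMMeMMMeMMMeM with 'M' between the halves:

MeMMMeMMMeMMMeMMMeMMMeMMMeMMMeM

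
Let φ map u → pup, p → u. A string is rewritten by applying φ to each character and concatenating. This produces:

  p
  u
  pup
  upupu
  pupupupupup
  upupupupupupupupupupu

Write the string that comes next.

Replace each of the 21 characters of upupupupupupupupupupu in place — pup u pup u pup u pup u pup u pup u pup u pup u pup u pup u pup — and concatenate.

pupupupupupupupupupupupupupupupupupupupupup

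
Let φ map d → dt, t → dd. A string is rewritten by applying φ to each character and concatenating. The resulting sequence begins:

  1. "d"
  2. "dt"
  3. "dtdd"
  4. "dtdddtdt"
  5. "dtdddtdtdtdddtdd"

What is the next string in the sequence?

Replace each of the 16 characters of dtdddtdtdtdddtdd in place — dt dd dt dt dt dd dt dd dt dd dt dt dt dd dt dt — and concatenate.

dtdddtdtdtdddtdddtdddtdtdtdddtdt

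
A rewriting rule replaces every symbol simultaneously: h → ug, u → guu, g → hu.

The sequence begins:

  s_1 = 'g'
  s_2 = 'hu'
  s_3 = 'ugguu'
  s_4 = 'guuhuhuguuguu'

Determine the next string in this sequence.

Replace each of the 13 characters of guuhuhuguuguu in place — hu guu guu ug guu ug guu hu guu guu hu guu guu — and concatenate.

huguuguuugguuugguuhuguuguuhuguuguu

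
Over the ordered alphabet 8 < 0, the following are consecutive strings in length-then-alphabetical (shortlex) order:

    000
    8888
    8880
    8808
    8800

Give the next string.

8088

Find the rightmost character of 8800 below 0, bump it to the next letter, and reset everything to its right to 8.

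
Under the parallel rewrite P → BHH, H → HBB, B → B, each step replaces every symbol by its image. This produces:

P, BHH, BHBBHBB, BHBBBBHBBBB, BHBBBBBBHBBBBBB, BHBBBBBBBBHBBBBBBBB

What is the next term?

φ(BHBBBBBBBBHBBBBBBBB) expands symbol-by-symbol to B HBB B B B B B B B B HBB B B B B B B B B; joining the 19 pieces gives the next term.

BHBBBBBBBBBBHBBBBBBBBBB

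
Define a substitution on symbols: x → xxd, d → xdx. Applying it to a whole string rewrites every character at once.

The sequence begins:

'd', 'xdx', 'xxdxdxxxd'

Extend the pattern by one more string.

xxdxxdxdxxxdxdxxxdxxdxxdxdx

Apply φ to xxdxdxxxd symbol by symbol: x→xxd, x→xxd, d→xdx, x→xxd, d→xdx, x→xxd, x→xxd, x→xxd, d→xdx; joined: xxd xxd xdx xxd xdx xxd xxd xxd xdx.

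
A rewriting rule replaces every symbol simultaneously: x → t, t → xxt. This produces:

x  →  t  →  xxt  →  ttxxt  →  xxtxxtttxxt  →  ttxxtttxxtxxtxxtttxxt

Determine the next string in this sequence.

xxtxxtttxxtxxtxxtttxxtttxxtttxxtxxtxxtttxxt

Applying the rule to each of the 21 symbols of ttxxtttxxtxxtxxtttxxt gives the pieces xxt xxt t t xxt xxt xxt t t xxt t t xxt t t xxt xxt xxt t t xxt, which concatenate to the answer.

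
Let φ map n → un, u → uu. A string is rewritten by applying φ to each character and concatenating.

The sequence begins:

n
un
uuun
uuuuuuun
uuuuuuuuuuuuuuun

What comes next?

Rewriting the 16 symbols of uuuuuuuuuuuuuuun one by one yields uu uu uu uu uu uu uu uu uu uu uu uu uu uu uu un; concatenated:

uuuuuuuuuuuuuuuuuuuuuuuuuuuuuuun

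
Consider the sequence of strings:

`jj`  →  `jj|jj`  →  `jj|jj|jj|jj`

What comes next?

jj|jj|jj|jj|jj|jj|jj|jj

Each string is two copies of the previous one joined by '|'.
So the next term is two copies of jj|jj|jj|jj with '|' between the halves.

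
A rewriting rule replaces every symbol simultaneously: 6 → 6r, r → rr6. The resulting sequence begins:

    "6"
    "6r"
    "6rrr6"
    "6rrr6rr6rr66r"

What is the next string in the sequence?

Rewriting the 13 symbols of 6rrr6rr6rr66r one by one yields 6r rr6 rr6 rr6 6r rr6 rr6 6r rr6 rr6 6r 6r rr6; concatenated:

6rrr6rr6rr66rrr6rr66rrr6rr66r6rrr6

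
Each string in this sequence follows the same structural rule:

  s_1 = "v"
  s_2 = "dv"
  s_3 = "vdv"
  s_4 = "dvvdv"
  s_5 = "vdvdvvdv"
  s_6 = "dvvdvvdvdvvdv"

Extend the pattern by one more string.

vdvdvvdvdvvdvvdvdvvdv

This is a Fibonacci-style word recurrence s(k) = s(k−2)·s(k−1): e.g. v·dv = vdv.
So term 7 is vdvdvvdv·dvvdvvdvdvvdv.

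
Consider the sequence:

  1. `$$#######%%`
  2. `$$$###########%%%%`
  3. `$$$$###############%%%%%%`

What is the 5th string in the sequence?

$$$$$$#######################%%%%%%%%%%

Reading off run lengths: $ runs 2, 3, 4; # runs 7, 11, 15; % runs 2, 4, 6 — each is linear in n (n = 1, 2, …).
For term 5, n = 5, so the run lengths are 6, 23, 10.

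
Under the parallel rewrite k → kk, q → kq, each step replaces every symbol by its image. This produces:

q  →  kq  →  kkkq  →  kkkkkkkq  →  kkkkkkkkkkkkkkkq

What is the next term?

Replace each of the 16 characters of kkkkkkkkkkkkkkkq in place — kk kk kk kk kk kk kk kk kk kk kk kk kk kk kk kq — and concatenate.

kkkkkkkkkkkkkkkkkkkkkkkkkkkkkkkq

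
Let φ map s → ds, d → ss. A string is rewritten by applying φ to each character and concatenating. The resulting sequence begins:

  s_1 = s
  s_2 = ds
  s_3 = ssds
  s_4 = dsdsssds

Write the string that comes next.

Rewriting each symbol of dsdsssds: d→ss, s→ds, d→ss, s→ds, s→ds, s→ds, d→ss, s→ds, which concatenates to ss ds ss ds ds ds ss ds.

ssdsssdsdsdsssds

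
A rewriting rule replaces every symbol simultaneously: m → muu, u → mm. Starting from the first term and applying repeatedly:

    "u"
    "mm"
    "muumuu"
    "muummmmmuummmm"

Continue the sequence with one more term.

Applying the rule to each of the 14 symbols of muummmmmuummmm gives the pieces muu mm mm muu muu muu muu muu mm mm muu muu muu muu, which concatenate to the answer.

muummmmmuumuumuumuumuummmmmuumuumuumuu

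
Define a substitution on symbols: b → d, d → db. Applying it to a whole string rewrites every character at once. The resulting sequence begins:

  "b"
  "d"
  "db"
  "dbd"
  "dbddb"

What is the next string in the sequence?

Apply φ to dbddb symbol by symbol: d→db, b→d, d→db, d→db, b→d; joined: db d db db d.

dbddbdbd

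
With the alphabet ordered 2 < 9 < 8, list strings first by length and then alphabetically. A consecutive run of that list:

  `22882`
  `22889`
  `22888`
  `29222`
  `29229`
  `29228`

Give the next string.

29292

Find the rightmost character of 29228 below 8, bump it to the next letter, and reset everything to its right to 2.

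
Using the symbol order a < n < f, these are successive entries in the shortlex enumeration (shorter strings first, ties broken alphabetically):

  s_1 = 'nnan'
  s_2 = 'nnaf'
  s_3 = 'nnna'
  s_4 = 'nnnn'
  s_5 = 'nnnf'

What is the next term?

nnfa

Find the rightmost character of nnnf below f, bump it to the next letter, and reset everything to its right to a.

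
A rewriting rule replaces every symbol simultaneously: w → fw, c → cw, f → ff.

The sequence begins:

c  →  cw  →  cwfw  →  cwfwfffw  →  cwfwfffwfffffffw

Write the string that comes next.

Rewriting the 16 symbols of cwfwfffwfffffffw one by one yields cw fw ff fw ff ff ff fw ff ff ff ff ff ff ff fw; concatenated:

cwfwfffwfffffffwfffffffffffffffw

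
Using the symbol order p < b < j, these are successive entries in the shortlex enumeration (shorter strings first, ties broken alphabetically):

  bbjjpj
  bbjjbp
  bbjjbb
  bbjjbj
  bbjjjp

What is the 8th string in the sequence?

Continuing the enumeration 3 steps past bbjjjp: bbjjjp → bbjjjb → bbjjjj → (answer).

bjpppp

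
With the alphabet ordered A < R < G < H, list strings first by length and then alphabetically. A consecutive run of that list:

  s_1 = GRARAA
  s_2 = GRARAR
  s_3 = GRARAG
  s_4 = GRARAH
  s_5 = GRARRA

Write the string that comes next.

GRARRR

Treat GRARRA as a base-4 numeral over the given alphabet and add one, carrying through any trailing H's.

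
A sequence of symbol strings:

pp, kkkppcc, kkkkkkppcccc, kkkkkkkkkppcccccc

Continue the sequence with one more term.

kkkkkkkkkkkkppcccccccc

s(k+1) = kkk·s(k)·cc, so each term gains kkk as a prefix and cc as a suffix.
One more step from kkkkkkkkkppcccccc gives the answer.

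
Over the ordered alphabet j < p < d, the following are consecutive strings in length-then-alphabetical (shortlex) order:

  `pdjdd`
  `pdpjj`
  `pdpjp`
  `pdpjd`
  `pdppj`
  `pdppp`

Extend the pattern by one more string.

Find the rightmost character of pdppp below d, bump it to the next letter, and reset everything to its right to j.

pdppd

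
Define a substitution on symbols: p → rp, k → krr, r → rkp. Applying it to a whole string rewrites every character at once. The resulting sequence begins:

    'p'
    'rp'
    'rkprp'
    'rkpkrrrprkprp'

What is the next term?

rkpkrrrpkrrrkprkprkprprkpkrrrprkprp

φ(rkpkrrrprkprp) expands symbol-by-symbol to rkp krr rp krr rkp rkp rkp rp rkp krr rp rkp rp; joining the 13 pieces gives the next term.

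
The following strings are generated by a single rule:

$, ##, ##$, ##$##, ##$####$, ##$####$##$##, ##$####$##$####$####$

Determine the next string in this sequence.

Each term (from the third on) is the previous term followed by the one before it: term 3 = ##·$ = ##$.
Continuing: ##$####$##$####$####$ · ##$####$##$## gives term 8.

##$####$##$####$####$##$####$##$##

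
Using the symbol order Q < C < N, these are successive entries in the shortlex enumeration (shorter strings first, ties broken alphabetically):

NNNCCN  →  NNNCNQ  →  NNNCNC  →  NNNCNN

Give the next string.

NNNNQQ

Treat NNNCNN as a base-3 numeral over the given alphabet and add one, carrying through any trailing N's.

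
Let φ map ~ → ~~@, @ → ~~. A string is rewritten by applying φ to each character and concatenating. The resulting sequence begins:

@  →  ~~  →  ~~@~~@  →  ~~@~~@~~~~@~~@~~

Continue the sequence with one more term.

~~@~~@~~~~@~~@~~~~@~~@~~@~~@~~~~@~~@~~~~@~~@

Applying the rule to each of the 16 symbols of ~~@~~@~~~~@~~@~~ gives the pieces ~~@ ~~@ ~~ ~~@ ~~@ ~~ ~~@ ~~@ ~~@ ~~@ ~~ ~~@ ~~@ ~~ ~~@ ~~@, which concatenate to the answer.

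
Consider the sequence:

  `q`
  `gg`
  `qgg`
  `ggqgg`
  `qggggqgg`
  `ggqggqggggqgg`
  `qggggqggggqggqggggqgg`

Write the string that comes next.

ggqggqggggqggqggggqggggqggqggggqgg

Each term (from the third on) is the two preceding terms concatenated in order: term 3 = q·gg = qgg.
Continuing: ggqggqggggqgg · qggggqggggqggqggggqgg gives term 8.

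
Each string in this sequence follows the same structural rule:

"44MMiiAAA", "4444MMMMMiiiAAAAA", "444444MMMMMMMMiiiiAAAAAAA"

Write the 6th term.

444444444444MMMMMMMMMMMMMMMMMiiiiiiiAAAAAAAAAAAAA

Term n consists of 2n 4's, followed by 3n-1 M's, followed by n+1 i's, followed by 2n+1 A's (n = 1, 2, …).
Setting n = 6 gives 12, 17, 7, 13 characters in each block.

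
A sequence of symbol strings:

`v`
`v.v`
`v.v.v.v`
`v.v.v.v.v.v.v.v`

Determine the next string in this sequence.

Every step duplicates the string with '.' between the halves.
So the next term is two copies of v.v.v.v.v.v.v.v with '.' between the halves.

v.v.v.v.v.v.v.v.v.v.v.v.v.v.v.v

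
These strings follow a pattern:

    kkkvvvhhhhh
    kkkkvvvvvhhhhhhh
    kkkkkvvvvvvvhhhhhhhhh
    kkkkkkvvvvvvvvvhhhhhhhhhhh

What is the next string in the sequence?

Term n consists of n+1 k's, followed by 2n-1 v's, followed by 2n+1 h's, where the shown terms are n = 2, 3, 4, 5.
At n = 6 the blocks have lengths 7, 11, 13.

kkkkkkkvvvvvvvvvvvhhhhhhhhhhhhh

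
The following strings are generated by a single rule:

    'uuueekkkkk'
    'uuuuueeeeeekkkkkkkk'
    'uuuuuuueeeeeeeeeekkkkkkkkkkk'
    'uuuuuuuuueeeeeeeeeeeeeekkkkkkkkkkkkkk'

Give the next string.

uuuuuuuuuuueeeeeeeeeeeeeeeeeekkkkkkkkkkkkkkkkk

Term n consists of 2n+1 u's, followed by 4n-2 e's, followed by 3n+2 k's (n = 1, 2, …).
At n = 5 the blocks have lengths 11, 18, 17.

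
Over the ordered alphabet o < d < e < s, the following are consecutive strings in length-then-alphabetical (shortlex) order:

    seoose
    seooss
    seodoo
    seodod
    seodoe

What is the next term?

Find the rightmost character of seodoe below s, bump it to the next letter, and reset everything to its right to o.

seodos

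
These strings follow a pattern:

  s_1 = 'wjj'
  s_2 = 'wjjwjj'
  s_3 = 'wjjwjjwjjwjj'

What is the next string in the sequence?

wjjwjjwjjwjjwjjwjjwjjwjj

s(k+1) = s(k)·s(k) — each term doubles the last.
One more doubling of wjjwjjwjjwjj gives the answer.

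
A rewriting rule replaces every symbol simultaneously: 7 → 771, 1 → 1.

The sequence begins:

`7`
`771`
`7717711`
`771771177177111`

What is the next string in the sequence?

7717711771771117717711771771111

Applying the rule to each of the 15 symbols of 771771177177111 gives the pieces 771 771 1 771 771 1 1 771 771 1 771 771 1 1 1, which concatenate to the answer.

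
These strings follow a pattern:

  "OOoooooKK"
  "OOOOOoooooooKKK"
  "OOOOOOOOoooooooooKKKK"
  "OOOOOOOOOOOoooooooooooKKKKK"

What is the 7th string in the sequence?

Each string has the form O^{3n-1} o^{2n+3} K^{n+1} (n = 1, 2, …).
For term 7, n = 7, so the run lengths are 20, 17, 8.

OOOOOOOOOOOOOOOOOOOOoooooooooooooooooKKKKKKKK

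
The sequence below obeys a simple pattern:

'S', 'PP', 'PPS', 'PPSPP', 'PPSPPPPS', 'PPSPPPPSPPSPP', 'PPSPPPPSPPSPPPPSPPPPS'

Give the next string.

Each term (from the third on) is the previous term followed by the one before it: term 3 = PP·S = PPS.
So term 8 is PPSPPPPSPPSPPPPSPPPPS·PPSPPPPSPPSPP.

PPSPPPPSPPSPPPPSPPPPSPPSPPPPSPPSPP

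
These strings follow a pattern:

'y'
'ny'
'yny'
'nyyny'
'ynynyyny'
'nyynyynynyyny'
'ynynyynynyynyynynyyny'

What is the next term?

nyynyynynyynyynynyynynyynyynynyyny

From term 3 onward, concatenate the second-to-last term with the last: y·ny = yny, ny·yny = nyyny, …
Continuing: nyynyynynyyny · ynynyynynyynyynynyyny gives term 8.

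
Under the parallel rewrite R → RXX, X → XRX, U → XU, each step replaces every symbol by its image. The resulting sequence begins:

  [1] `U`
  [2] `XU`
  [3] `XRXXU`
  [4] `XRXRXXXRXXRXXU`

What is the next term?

XRXRXXXRXRXXXRXXRXXRXRXXXRXXRXRXXXRXXRXXU

Replace each of the 14 characters of XRXRXXXRXXRXXU in place — XRX RXX XRX RXX XRX XRX XRX RXX XRX XRX RXX XRX XRX XU — and concatenate.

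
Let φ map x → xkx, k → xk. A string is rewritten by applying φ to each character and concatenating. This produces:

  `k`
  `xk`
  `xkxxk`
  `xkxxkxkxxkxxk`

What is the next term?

xkxxkxkxxkxxkxkxxkxkxxkxxkxkxxkxxk

Replace each of the 13 characters of xkxxkxkxxkxxk in place — xkx xk xkx xkx xk xkx xk xkx xkx xk xkx xkx xk — and concatenate.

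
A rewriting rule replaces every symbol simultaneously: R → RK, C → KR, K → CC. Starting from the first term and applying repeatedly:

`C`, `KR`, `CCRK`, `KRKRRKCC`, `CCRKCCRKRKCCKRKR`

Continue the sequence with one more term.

KRKRRKCCKRKRRKCCRKCCKRKRCCRKCCRK

Applying the rule to each of the 16 symbols of CCRKCCRKRKCCKRKR gives the pieces KR KR RK CC KR KR RK CC RK CC KR KR CC RK CC RK, which concatenate to the answer.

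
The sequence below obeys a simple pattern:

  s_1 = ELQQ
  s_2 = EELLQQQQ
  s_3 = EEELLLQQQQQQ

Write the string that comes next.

The n-th term is n E's then n L's then 2n Q's (n = 1, 2, …).
Setting n = 4 gives 4, 4, 8 characters in each block.

EEEELLLLQQQQQQQQ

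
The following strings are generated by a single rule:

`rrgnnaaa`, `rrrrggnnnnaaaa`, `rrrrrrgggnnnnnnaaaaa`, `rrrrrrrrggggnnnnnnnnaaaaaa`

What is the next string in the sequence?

Reading off run lengths: r runs 2, 4, 6, 8; g runs 1, 2, 3, 4; n runs 2, 4, 6, 8; a runs 3, 4, 5, 6 — each is linear in n (n = 1, 2, …).
At n = 5 the blocks have lengths 10, 5, 10, 7.

rrrrrrrrrrgggggnnnnnnnnnnaaaaaaa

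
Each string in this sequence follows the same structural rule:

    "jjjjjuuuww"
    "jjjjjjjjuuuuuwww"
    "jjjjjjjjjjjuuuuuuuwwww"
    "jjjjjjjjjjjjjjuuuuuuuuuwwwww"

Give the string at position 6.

The n-th term is 3n-1 j's then 2n-1 u's then n w's, where the shown terms are n = 2, 3, 4, 5.
Setting n = 7 gives 20, 13, 7 characters in each block.

jjjjjjjjjjjjjjjjjjjjuuuuuuuuuuuuuwwwwwww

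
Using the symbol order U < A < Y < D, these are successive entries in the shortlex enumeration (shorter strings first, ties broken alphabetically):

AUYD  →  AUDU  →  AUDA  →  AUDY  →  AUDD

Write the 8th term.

Advancing 3 positions from AUDD through AUDD → AAUU → AAUA reaches term 8.

AAUY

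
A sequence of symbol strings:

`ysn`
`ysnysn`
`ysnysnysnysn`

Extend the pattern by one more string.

ysnysnysnysnysnysnysnysn

Every step duplicates the string.
One more doubling of ysnysnysnysn gives the answer.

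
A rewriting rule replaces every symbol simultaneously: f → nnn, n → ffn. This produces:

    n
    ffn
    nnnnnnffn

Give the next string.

ffnffnffnffnffnffnnnnnnnffn

Expanding nnnnnnffn: n→ffn, n→ffn, n→ffn, n→ffn, n→ffn, n→ffn, f→nnn, f→nnn, n→ffn. Concatenated: ffn ffn ffn ffn ffn ffn nnn nnn ffn.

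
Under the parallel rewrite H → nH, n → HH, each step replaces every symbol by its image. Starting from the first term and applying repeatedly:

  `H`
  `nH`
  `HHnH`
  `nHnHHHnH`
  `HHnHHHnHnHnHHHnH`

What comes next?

Rewriting the 16 symbols of HHnHHHnHnHnHHHnH one by one yields nH nH HH nH nH nH HH nH HH nH HH nH nH nH HH nH; concatenated:

nHnHHHnHnHnHHHnHHHnHHHnHnHnHHHnH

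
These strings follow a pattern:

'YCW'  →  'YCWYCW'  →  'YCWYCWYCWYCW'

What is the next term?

YCWYCWYCWYCWYCWYCWYCWYCW

Every step duplicates the string.
One more doubling of YCWYCWYCWYCW gives the answer.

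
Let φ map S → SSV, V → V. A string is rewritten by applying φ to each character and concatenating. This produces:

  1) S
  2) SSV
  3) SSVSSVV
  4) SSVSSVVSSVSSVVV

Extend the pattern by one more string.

φ(SSVSSVVSSVSSVVV) expands symbol-by-symbol to SSV SSV V SSV SSV V V SSV SSV V SSV SSV V V V; joining the 15 pieces gives the next term.

SSVSSVVSSVSSVVVSSVSSVVSSVSSVVVV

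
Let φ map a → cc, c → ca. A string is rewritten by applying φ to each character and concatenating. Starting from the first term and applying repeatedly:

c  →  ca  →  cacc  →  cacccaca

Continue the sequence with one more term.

Apply φ to cacccaca symbol by symbol: c→ca, a→cc, c→ca, c→ca, c→ca, a→cc, c→ca, a→cc; joined: ca cc ca ca ca cc ca cc.

cacccacacacccacc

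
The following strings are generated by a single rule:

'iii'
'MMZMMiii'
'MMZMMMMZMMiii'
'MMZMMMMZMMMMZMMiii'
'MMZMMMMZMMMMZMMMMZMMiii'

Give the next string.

Each term is the previous one with MMZMM prepended.
One more step from MMZMMMMZMMMMZMMMMZMMiii gives the answer.

MMZMMMMZMMMMZMMMMZMMMMZMMiii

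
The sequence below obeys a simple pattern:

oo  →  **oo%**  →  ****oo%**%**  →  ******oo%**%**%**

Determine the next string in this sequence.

Each term wraps the previous one in ** on the left and %** on the right.
So the next term is **·******oo%**%**%**·%**.

********oo%**%**%**%**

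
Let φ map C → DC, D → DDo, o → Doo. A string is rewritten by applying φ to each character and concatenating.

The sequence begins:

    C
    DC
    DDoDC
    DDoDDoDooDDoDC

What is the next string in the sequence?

DDoDDoDooDDoDDoDooDDoDooDooDDoDDoDooDDoDC

φ(DDoDDoDooDDoDC) expands symbol-by-symbol to DDo DDo Doo DDo DDo Doo DDo Doo Doo DDo DDo Doo DDo DC; joining the 14 pieces gives the next term.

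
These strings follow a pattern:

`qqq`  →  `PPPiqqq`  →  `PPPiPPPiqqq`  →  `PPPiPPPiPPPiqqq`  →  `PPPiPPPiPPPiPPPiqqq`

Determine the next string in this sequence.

PPPiPPPiPPPiPPPiPPPiqqq

Each term is the previous one with PPPi prepended.
One more step from PPPiPPPiPPPiPPPiqqq gives the answer.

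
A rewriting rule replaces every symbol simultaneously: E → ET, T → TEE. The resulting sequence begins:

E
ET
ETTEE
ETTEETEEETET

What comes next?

Expanding ETTEETEEETET: E→ET, T→TEE, T→TEE, E→ET, E→ET, T→TEE, E→ET, E→ET, E→ET, T→TEE, E→ET, T→TEE. Concatenated: ET TEE TEE ET ET TEE ET ET ET TEE ET TEE.

ETTEETEEETETTEEETETETTEEETTEE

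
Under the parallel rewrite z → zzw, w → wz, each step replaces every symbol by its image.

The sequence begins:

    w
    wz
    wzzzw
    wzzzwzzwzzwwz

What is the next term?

Applying the rule to each of the 13 symbols of wzzzwzzwzzwwz gives the pieces wz zzw zzw zzw wz zzw zzw wz zzw zzw wz wz zzw, which concatenate to the answer.

wzzzwzzwzzwwzzzwzzwwzzzwzzwwzwzzzw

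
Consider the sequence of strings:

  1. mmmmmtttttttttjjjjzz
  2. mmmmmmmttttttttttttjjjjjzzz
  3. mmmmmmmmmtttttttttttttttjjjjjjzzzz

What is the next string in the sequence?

The n-th term is 2n+1 m's then 3n+3 t's then n+2 j's then n z's, where the shown terms are n = 2, 3, 4.
For the next term, n = 5, so the run lengths are 11, 18, 7, 5.

mmmmmmmmmmmttttttttttttttttttjjjjjjjzzzzz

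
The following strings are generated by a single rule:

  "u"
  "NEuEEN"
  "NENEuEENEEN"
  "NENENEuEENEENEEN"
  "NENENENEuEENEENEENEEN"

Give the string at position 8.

Every step adds NE to the front and EEN to the end of the previous string.
From NENENENEuEENEENEENEEN, 3 further steps: NENENENEuEENEENEENEEN → NENENENENEuEENEENEENEENEEN → NENENENENENEuEENEENEENEENEENEEN → (answer).

NENENENENENENEuEENEENEENEENEENEENEEN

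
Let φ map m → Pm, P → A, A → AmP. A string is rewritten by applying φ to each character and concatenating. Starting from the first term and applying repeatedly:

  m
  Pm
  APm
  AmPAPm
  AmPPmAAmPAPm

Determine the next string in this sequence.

Rewriting each symbol of AmPPmAAmPAPm: A→AmP, m→Pm, P→A, P→A, m→Pm, A→AmP, A→AmP, m→Pm, P→A, A→AmP, P→A, m→Pm, which concatenates to AmP Pm A A Pm AmP AmP Pm A AmP A Pm.

AmPPmAAPmAmPAmPPmAAmPAPm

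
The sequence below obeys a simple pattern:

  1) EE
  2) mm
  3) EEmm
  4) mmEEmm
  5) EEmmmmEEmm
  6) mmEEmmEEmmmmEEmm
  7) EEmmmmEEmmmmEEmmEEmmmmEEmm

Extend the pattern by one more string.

mmEEmmEEmmmmEEmmEEmmmmEEmmmmEEmmEEmmmmEEmm

Each term (from the third on) is the two preceding terms concatenated in order: term 3 = EE·mm = EEmm.
So term 8 is mmEEmmEEmmmmEEmm·EEmmmmEEmmmmEEmmEEmmmmEEmm.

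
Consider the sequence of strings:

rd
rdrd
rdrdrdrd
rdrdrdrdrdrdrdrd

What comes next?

rdrdrdrdrdrdrdrdrdrdrdrdrdrdrdrd

Each string is two copies of the previous one concatenated.
One more doubling of rdrdrdrdrdrdrdrd gives the answer.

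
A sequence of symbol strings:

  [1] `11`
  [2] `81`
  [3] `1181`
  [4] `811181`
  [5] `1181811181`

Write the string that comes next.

Each term (from the third on) is the two preceding terms concatenated in order: term 3 = 11·81 = 1181.
So term 6 is 811181·1181811181.

8111811181811181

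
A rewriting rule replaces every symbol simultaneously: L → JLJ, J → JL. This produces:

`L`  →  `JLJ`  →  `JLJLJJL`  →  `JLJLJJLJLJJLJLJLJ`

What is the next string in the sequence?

JLJLJJLJLJJLJLJLJJLJLJJLJLJLJJLJLJJLJLJJL

Applying the rule to each of the 17 symbols of JLJLJJLJLJJLJLJLJ gives the pieces JL JLJ JL JLJ JL JL JLJ JL JLJ JL JL JLJ JL JLJ JL JLJ JL, which concatenate to the answer.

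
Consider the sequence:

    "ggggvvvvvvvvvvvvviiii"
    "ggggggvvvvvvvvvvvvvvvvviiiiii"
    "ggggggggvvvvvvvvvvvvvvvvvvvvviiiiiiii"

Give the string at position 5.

Reading off run lengths: g runs 4, 6, 8; v runs 13, 17, 21; i runs 4, 6, 8 — each is linear in n, where the shown terms are n = 3, 4, 5.
Setting n = 7 gives 12, 29, 12 characters in each block.

ggggggggggggvvvvvvvvvvvvvvvvvvvvvvvvvvvvviiiiiiiiiiii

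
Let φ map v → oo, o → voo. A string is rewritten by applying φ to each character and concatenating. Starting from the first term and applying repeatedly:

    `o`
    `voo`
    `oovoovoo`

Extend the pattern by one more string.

Apply φ to oovoovoo symbol by symbol: o→voo, o→voo, v→oo, o→voo, o→voo, v→oo, o→voo, o→voo; joined: voo voo oo voo voo oo voo voo.

voovoooovoovoooovoovoo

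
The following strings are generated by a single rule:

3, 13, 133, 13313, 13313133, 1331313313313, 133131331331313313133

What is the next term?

1331313313313133131331331313313313

This is a Fibonacci-style word recurrence s(k) = s(k−1)·s(k−2): e.g. 13·3 = 133.
The next term joins 133131331331313313133 and 1331313313313.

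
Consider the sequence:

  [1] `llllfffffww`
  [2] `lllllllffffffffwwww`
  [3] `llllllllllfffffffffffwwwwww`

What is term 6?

lllllllllllllllllllffffffffffffffffffffwwwwwwwwwwww

Reading off run lengths: l runs 4, 7, 10; f runs 5, 8, 11; w runs 2, 4, 6 — each is linear in n (n = 1, 2, …).
Setting n = 6 gives 19, 20, 12 characters in each block.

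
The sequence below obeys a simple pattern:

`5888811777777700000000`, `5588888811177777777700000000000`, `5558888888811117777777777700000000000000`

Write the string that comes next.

The n-th term is n-1 5's then 2n 8's then n 1's then 2n+3 7's then 3n+2 0's, where the shown terms are n = 2, 3, 4.
For the next term, n = 5, so the run lengths are 4, 10, 5, 13, 17.

5555888888888811111777777777777700000000000000000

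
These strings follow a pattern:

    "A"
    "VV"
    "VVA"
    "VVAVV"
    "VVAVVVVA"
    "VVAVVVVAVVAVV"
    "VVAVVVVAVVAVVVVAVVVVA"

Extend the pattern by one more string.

This is a Fibonacci-style word recurrence s(k) = s(k−1)·s(k−2): e.g. VV·A = VVA.
So term 8 is VVAVVVVAVVAVVVVAVVVVA·VVAVVVVAVVAVV.

VVAVVVVAVVAVVVVAVVVVAVVAVVVVAVVAVV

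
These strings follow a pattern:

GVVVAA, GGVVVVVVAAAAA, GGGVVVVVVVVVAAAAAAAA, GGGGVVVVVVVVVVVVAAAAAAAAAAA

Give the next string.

Each string has the form G^{n} V^{3n} A^{3n-1} (n = 1, 2, …).
For the next term, n = 5, so the run lengths are 5, 15, 14.

GGGGGVVVVVVVVVVVVVVVAAAAAAAAAAAAAA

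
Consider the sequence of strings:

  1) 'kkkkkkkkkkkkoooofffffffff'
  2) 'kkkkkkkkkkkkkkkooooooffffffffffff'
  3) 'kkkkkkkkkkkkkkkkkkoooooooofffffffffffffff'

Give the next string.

Reading off run lengths: k runs 12, 15, 18; o runs 4, 6, 8; f runs 9, 12, 15 — each is linear in n, where the shown terms are n = 3, 4, 5.
Setting n = 6 gives 21, 10, 18 characters in each block.

kkkkkkkkkkkkkkkkkkkkkooooooooooffffffffffffffffff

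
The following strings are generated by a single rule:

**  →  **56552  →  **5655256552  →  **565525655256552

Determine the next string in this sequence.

The strings grow by a fixed suffix 56552 each time.
Applying this once more to **565525655256552:

**56552565525655256552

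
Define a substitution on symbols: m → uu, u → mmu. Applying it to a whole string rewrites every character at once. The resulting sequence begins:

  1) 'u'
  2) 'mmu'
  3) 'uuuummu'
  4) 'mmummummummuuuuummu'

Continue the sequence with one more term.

uuuummuuuuummuuuuummuuuuummummummummummuuuuummu

Replace each of the 19 characters of mmummummummuuuuummu in place — uu uu mmu uu uu mmu uu uu mmu uu uu mmu mmu mmu mmu mmu uu uu mmu — and concatenate.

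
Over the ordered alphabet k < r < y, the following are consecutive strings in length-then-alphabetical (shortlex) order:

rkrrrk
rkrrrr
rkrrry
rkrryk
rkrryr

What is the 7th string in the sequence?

Stepping forward 2 times from rkrryr: rkrryr → rkrryy, then the target.

rkrykk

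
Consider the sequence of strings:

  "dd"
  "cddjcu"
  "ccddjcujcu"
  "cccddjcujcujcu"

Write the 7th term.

ccccccddjcujcujcujcujcujcu

s(k+1) = c·s(k)·jcu, so each term gains c as a prefix and jcu as a suffix.
From cccddjcujcujcu, 3 further steps: cccddjcujcujcu → ccccddjcujcujcujcu → cccccddjcujcujcujcujcu → (answer).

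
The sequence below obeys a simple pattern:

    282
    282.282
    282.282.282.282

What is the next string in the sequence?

282.282.282.282.282.282.282.282

s(k+1) = s(k)·.·s(k) — each term doubles the last with '.' between the halves.
One more doubling of 282.282.282.282 gives the answer.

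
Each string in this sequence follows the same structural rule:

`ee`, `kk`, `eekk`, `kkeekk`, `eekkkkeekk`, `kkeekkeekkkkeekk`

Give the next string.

eekkkkeekkkkeekkeekkkkeekk

This is a Fibonacci-style word recurrence s(k) = s(k−2)·s(k−1): e.g. ee·kk = eekk.
The next term joins eekkkkeekk and kkeekkeekkkkeekk.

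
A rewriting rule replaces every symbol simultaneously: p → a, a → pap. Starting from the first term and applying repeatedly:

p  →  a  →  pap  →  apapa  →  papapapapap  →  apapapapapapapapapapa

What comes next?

Replace each of the 21 characters of apapapapapapapapapapa in place — pap a pap a pap a pap a pap a pap a pap a pap a pap a pap a pap — and concatenate.

papapapapapapapapapapapapapapapapapapapapap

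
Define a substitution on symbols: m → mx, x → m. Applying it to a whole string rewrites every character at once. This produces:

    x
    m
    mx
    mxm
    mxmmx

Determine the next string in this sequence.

mxmmxmxm

Rewriting each symbol of mxmmx: m→mx, x→m, m→mx, m→mx, x→m, which concatenates to mx m mx mx m.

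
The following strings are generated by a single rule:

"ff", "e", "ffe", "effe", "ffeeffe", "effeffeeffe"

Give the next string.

This is a Fibonacci-style word recurrence s(k) = s(k−2)·s(k−1): e.g. ff·e = ffe.
Continuing: ffeeffe · effeffeeffe gives term 7.

ffeeffeeffeffeeffe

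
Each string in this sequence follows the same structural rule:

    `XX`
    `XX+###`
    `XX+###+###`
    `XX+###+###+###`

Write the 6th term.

XX+###+###+###+###+###

Every step adds +### to the end: s(k+1) = s(k)·+###.
From XX+###+###+###, 2 further steps: XX+###+###+### → XX+###+###+###+### → (answer).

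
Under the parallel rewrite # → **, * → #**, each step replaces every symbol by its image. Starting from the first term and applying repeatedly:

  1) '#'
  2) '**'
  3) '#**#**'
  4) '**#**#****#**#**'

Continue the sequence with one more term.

Rewriting the 16 symbols of **#**#****#**#** one by one yields #** #** ** #** #** ** #** #** #** #** ** #** #** ** #** #**; concatenated:

#**#****#**#****#**#**#**#****#**#****#**#**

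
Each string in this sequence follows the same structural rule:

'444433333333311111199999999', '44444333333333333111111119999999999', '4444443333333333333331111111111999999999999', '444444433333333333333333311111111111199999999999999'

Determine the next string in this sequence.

The n-th term is n+1 4's then 3n 3's then 2n 1's then 2n+2 9's, where the shown terms are n = 3, 4, 5, 6.
At n = 7 the blocks have lengths 8, 21, 14, 16.

44444444333333333333333333333111111111111119999999999999999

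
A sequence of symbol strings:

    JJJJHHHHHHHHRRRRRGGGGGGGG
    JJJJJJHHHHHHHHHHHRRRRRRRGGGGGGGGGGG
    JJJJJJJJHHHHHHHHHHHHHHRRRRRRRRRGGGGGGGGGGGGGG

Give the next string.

The n-th term is 2n J's then 3n+2 H's then 2n+1 R's then 3n+2 G's, where the shown terms are n = 2, 3, 4.
At n = 5 the blocks have lengths 10, 17, 11, 17.

JJJJJJJJJJHHHHHHHHHHHHHHHHHRRRRRRRRRRRGGGGGGGGGGGGGGGGG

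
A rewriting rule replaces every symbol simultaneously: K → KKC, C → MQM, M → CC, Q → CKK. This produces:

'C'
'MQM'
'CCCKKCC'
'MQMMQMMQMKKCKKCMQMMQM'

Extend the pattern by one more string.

φ(MQMMQMMQMKKCKKCMQMMQM) expands symbol-by-symbol to CC CKK CC CC CKK CC CC CKK CC KKC KKC MQM KKC KKC MQM CC CKK CC CC CKK CC; joining the 21 pieces gives the next term.

CCCKKCCCCCKKCCCCCKKCCKKCKKCMQMKKCKKCMQMCCCKKCCCCCKKCC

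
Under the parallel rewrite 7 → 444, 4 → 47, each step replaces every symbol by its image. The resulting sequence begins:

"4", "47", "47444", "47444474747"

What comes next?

Rewriting each symbol of 47444474747: 4→47, 7→444, 4→47, 4→47, 4→47, 4→47, 7→444, 4→47, 7→444, 4→47, 7→444, which concatenates to 47 444 47 47 47 47 444 47 444 47 444.

47444474747474444744447444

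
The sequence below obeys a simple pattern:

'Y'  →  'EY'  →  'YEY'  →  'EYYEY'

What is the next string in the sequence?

YEYEYYEY

Each term (from the third on) is the two preceding terms concatenated in order: term 3 = Y·EY = YEY.
The next term joins YEY and EYYEY.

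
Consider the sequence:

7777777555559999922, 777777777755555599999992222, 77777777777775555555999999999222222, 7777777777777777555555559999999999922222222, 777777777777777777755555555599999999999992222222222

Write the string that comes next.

77777777777777777777775555555555999999999999999222222222222

Term n consists of 3n+1 7's, followed by n+3 5's, followed by 2n+1 9's, followed by 2n-2 2's, where the shown terms are n = 2, 3, 4, 5, 6.
For the next term, n = 7, so the run lengths are 22, 10, 15, 12.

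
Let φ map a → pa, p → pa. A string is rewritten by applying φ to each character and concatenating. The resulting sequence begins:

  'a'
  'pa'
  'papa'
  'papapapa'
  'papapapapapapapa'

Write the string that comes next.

Replace each of the 16 characters of papapapapapapapa in place — pa pa pa pa pa pa pa pa pa pa pa pa pa pa pa pa — and concatenate.

papapapapapapapapapapapapapapapa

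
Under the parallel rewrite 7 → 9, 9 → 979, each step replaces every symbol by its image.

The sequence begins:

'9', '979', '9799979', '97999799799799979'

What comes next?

97999799799799979979997997999799799799979

φ(97999799799799979) expands symbol-by-symbol to 979 9 979 979 979 9 979 979 9 979 979 9 979 979 979 9 979; joining the 17 pieces gives the next term.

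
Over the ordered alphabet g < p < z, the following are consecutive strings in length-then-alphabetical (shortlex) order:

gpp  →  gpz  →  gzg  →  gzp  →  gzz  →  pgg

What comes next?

The successor of pgg increments the rightmost position that isn't already z and resets every position after it to g.

pgp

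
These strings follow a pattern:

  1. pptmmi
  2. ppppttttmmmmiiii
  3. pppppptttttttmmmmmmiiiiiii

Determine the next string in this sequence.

ppppppppttttttttttmmmmmmmmiiiiiiiiii

Each string has the form p^{2n} t^{3n-2} m^{2n} i^{3n-2} (n = 1, 2, …).
For the next term, n = 4, so the run lengths are 8, 10, 8, 10.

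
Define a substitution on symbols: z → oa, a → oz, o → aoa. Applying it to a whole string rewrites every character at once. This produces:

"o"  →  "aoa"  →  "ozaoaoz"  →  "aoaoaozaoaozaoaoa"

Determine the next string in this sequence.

Rewriting the 17 symbols of aoaoaozaoaozaoaoa one by one yields oz aoa oz aoa oz aoa oa oz aoa oz aoa oa oz aoa oz aoa oz; concatenated:

ozaoaozaoaozaoaoaozaoaozaoaoaozaoaozaoaoz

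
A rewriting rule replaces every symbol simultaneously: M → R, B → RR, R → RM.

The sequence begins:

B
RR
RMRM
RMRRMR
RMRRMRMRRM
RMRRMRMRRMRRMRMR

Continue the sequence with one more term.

RMRRMRMRRMRRMRMRRMRMRRMRRM

φ(RMRRMRMRRMRRMRMR) expands symbol-by-symbol to RM R RM RM R RM R RM RM R RM RM R RM R RM; joining the 16 pieces gives the next term.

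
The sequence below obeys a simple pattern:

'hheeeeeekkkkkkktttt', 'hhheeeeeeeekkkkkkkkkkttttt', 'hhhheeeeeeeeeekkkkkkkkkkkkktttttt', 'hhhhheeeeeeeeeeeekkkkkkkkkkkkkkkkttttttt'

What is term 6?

hhhhhhheeeeeeeeeeeeeeeekkkkkkkkkkkkkkkkkkkkkkttttttttt

The n-th term is n h's then 2n+2 e's then 3n+1 k's then n+2 t's, where the shown terms are n = 2, 3, 4, 5.
Setting n = 7 gives 7, 16, 22, 9 characters in each block.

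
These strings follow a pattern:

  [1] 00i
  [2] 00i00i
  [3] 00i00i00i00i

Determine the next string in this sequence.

00i00i00i00i00i00i00i00i

Every step duplicates the string.
One more doubling of 00i00i00i00i gives the answer.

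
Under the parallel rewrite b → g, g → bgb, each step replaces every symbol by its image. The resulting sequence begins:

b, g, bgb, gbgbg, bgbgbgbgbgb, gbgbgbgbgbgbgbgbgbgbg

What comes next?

Replace each of the 21 characters of gbgbgbgbgbgbgbgbgbgbg in place — bgb g bgb g bgb g bgb g bgb g bgb g bgb g bgb g bgb g bgb g bgb — and concatenate.

bgbgbgbgbgbgbgbgbgbgbgbgbgbgbgbgbgbgbgbgbgb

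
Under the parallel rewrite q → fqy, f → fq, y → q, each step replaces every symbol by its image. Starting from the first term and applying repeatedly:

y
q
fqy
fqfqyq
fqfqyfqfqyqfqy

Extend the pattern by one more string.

fqfqyfqfqyqfqfqyfqfqyqfqyfqfqyq

Applying the rule to each of the 14 symbols of fqfqyfqfqyqfqy gives the pieces fq fqy fq fqy q fq fqy fq fqy q fqy fq fqy q, which concatenate to the answer.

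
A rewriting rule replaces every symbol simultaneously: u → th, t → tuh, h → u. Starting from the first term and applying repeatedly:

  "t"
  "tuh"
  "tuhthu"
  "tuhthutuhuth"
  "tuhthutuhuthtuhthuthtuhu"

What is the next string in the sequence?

Rewriting the 24 symbols of tuhthutuhuthtuhthuthtuhu one by one yields tuh th u tuh u th tuh th u th tuh u tuh th u tuh u th tuh u tuh th u th; concatenated:

tuhthutuhuthtuhthuthtuhutuhthutuhuthtuhutuhthuth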